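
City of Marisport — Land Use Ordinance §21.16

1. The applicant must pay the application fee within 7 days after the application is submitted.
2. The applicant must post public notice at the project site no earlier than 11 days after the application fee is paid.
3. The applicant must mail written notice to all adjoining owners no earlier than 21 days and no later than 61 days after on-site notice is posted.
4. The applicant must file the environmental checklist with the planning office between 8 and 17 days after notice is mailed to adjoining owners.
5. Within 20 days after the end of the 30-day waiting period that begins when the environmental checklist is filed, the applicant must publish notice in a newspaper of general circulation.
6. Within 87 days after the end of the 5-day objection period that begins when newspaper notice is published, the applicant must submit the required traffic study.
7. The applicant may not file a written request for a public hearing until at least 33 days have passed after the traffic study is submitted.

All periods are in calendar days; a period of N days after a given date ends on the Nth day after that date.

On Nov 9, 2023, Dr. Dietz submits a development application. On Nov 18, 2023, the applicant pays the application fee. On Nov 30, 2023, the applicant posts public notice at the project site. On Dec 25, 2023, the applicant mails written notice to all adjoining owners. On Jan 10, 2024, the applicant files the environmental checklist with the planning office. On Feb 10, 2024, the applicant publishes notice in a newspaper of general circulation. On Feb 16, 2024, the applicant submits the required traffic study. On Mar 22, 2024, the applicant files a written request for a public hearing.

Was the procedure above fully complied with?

Step 1: 7 days after Nov 9, 2023 (when the application is submitted) is Nov 16, 2023; done Nov 18, 2023 — 2 days late.
The analysis stops there.

No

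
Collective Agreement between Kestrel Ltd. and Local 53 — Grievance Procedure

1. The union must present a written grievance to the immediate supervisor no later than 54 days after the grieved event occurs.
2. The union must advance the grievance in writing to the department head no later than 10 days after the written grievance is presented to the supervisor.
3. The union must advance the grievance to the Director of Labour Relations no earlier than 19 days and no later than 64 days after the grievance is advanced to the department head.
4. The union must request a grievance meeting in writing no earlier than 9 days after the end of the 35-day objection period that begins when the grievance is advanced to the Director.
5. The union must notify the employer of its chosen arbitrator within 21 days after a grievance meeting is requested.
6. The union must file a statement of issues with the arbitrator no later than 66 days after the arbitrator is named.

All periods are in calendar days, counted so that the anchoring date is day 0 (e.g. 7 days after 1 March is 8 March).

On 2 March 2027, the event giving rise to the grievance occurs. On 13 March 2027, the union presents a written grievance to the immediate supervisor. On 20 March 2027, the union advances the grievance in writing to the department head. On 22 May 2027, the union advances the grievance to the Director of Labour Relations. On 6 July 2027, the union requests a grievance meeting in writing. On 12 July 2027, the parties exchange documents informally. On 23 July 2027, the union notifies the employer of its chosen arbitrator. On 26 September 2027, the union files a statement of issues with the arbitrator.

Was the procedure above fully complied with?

Yes

(1) due by 2 March 2027 + 54 days = 25 April 2027; completed 13 March 2027, before the deadline.
(2) due by 13 March 2027 + 10 days = 23 March 2027; 20 March 2027 is within that limit.
(3) the permitted window runs from 20 March 2027 + 19 = 8 April 2027 to 20 March 2027 + 64 = 23 May 2027; done 22 May 2027 — within the window.
(4) permitted from 26 June 2027 + 9 days = 5 July 2027 onward; 6 July 2027 is on or after that date.
(5) due by 6 July 2027 + 21 days = 27 July 2027; done 23 July 2027 — timely.
(6) due by 23 July 2027 + 66 days = 27 September 2027; done 26 September 2027 — timely.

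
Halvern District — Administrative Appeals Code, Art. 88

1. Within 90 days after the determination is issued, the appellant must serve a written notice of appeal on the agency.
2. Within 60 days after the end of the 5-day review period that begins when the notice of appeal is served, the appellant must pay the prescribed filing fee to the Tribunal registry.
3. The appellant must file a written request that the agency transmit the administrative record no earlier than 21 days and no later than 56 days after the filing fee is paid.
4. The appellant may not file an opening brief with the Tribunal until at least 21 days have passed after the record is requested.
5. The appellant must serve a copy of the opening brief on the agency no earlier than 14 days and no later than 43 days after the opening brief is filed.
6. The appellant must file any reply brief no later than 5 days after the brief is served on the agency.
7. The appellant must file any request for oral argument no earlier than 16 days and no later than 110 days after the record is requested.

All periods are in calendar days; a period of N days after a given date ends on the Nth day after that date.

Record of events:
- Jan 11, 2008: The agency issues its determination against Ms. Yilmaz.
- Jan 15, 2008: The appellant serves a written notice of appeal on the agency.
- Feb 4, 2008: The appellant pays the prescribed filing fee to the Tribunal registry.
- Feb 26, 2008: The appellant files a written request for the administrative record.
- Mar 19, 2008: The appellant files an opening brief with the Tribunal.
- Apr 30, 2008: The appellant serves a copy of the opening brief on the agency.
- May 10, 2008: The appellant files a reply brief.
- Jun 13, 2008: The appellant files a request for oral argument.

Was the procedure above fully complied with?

Step 1: 90 days after Jan 11, 2008 (when the determination is issued) is Apr 10, 2008; Jan 15, 2008 is within that limit.
Step 2: 60 days after Jan 20, 2008 (end of the 5-day review period, which began when the notice of appeal is served on Jan 15, 2008) is Mar 20, 2008; Feb 4, 2008 is within that limit.
Step 3: the window is 21–56 days after Feb 4, 2008 (when the filing fee is paid), so Feb 25, 2008 through Mar 31, 2008; done Feb 26, 2008 — within the window.
Step 4: the earliest permitted date is 21 days after Feb 26, 2008 (when the record is requested), i.e. Mar 18, 2008; done Mar 19, 2008, after the minimum wait.
Step 5: the window is 14–43 days after Mar 19, 2008 (when the opening brief is filed), so Apr 2, 2008 through May 1, 2008; done Apr 30, 2008, which is between those dates.
Step 6: 5 days after Apr 30, 2008 (when the brief is served on the agency) is May 5, 2008; not done until May 10, 2008, 5 days after the deadline.

No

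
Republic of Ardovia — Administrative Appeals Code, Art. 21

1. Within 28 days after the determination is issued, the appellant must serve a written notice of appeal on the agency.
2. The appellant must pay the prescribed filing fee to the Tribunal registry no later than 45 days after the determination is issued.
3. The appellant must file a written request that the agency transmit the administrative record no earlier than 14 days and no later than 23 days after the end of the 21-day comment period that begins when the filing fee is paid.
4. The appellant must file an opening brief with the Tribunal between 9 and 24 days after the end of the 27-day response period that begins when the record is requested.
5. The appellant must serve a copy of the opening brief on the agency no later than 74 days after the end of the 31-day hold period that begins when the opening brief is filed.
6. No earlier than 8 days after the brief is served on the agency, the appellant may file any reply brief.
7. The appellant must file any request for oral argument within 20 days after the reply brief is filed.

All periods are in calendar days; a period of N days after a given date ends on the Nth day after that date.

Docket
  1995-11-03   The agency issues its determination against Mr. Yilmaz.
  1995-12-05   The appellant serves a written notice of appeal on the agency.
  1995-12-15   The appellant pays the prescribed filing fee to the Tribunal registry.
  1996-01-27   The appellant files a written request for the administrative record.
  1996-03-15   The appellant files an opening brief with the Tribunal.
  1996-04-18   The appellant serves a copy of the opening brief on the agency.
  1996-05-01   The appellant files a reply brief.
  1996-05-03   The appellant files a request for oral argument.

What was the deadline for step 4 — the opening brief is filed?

The record is requested on 1996-01-27; the 27-day response period therefore ends 1996-02-23, and step 4 runs from that date. The window is 9–24 days after 1996-02-23; it closes on 1996-03-18.

1996-03-18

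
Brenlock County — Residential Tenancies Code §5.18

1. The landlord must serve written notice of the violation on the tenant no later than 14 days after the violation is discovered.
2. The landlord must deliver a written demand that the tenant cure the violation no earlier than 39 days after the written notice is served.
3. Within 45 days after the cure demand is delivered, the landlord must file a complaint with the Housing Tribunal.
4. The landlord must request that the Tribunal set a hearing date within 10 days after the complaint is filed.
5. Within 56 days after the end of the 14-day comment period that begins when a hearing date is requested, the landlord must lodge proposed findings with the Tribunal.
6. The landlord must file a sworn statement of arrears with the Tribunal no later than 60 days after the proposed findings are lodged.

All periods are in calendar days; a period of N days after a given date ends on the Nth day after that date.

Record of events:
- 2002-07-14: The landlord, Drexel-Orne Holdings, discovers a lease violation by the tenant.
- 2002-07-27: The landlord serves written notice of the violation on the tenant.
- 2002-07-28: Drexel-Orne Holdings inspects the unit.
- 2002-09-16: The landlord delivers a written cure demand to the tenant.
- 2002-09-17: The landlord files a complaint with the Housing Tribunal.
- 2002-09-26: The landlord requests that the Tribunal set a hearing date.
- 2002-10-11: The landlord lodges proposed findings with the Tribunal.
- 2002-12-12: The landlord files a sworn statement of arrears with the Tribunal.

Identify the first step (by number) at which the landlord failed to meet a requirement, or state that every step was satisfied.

Step 6

Step 1: 14 days after 2002-07-14 (when the violation is discovered) is 2002-07-28; completed 2002-07-27, before the deadline.
Step 2: the earliest permitted date is 39 days after 2002-07-27 (when the written notice is served), i.e. 2002-09-04; 2002-09-16 is on or after that date.
Step 3: 45 days after 2002-09-16 (when the cure demand is delivered) is 2002-10-31; 2002-09-17 is within that limit.
Step 4: 10 days after 2002-09-17 (when the complaint is filed) is 2002-09-27; completed 2002-09-26, before the deadline.
Step 5: 56 days after 2002-10-10 (end of the 14-day comment period, which began when a hearing date is requested on 2002-09-26) is 2002-12-05; 2002-10-11 is within that limit.
Step 6: 60 days after 2002-10-11 (when the proposed findings are lodged) is 2002-12-10; not done until 2002-12-12, 2 days after the deadline.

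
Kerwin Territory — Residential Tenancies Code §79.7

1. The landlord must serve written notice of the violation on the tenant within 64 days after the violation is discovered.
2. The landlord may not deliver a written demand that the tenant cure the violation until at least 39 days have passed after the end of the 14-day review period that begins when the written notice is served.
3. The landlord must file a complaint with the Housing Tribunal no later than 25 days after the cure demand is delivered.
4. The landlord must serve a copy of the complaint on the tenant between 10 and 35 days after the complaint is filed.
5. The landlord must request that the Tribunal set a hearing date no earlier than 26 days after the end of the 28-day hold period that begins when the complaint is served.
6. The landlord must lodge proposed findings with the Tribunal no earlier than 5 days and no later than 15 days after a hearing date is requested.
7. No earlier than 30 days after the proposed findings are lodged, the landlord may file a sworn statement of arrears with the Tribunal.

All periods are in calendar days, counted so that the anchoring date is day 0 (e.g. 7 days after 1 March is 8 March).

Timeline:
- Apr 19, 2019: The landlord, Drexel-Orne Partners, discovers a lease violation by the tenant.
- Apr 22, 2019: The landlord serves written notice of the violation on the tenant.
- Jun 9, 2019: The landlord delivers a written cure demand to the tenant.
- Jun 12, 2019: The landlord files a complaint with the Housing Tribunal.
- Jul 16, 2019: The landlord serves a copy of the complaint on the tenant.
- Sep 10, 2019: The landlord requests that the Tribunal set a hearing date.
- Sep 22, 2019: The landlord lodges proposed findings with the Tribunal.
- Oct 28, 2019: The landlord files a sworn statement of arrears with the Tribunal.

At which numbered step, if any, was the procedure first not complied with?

Step 1: 64 days after Apr 19, 2019 (when the violation is discovered) is Jun 22, 2019; completed Apr 22, 2019, before the deadline.
Step 2: the earliest permitted date is 39 days after May 6, 2019 (end of the 14-day review period, which began when the written notice is served on Apr 22, 2019), i.e. Jun 14, 2019; done Jun 9, 2019 — 5 days too early.

Step 2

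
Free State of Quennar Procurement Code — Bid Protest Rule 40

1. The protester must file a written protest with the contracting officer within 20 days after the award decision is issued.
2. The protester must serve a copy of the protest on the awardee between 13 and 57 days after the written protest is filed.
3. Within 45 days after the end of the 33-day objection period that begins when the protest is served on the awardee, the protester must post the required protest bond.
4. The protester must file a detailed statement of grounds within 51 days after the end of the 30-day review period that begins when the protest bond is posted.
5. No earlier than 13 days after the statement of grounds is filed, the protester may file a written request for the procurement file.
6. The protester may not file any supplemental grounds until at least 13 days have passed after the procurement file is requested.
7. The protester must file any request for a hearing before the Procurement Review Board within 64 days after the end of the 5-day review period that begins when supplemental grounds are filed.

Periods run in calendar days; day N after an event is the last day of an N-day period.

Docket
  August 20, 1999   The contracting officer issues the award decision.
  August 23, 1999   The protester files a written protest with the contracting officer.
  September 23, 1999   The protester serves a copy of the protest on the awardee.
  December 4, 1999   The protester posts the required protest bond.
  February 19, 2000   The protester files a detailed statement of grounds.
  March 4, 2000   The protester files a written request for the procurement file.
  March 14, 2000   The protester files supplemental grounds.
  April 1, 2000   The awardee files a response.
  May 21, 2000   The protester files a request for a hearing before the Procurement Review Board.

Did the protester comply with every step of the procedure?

No

Step 1: 20 days after August 20, 1999 (when the award decision is issued) is September 9, 1999; completed August 23, 1999, before the deadline.
Step 2: the window is 13–57 days after August 23, 1999 (when the written protest is filed), so September 5, 1999 through October 19, 1999; September 23, 1999 falls inside that range.
Step 3: 45 days after October 26, 1999 (end of the 33-day objection period, which began when the protest is served on the awardee on September 23, 1999) is December 10, 1999; done December 4, 1999 — timely.
Step 4: 51 days after January 3, 2000 (end of the 30-day review period, which began when the protest bond is posted on December 4, 1999) is February 23, 2000; completed February 19, 2000, before the deadline.
Step 5: the earliest permitted date is 13 days after February 19, 2000 (when the statement of grounds is filed), i.e. March 3, 2000; March 4, 2000 is on or after that date.
Step 6: the earliest permitted date is 13 days after March 4, 2000 (when the procurement file is requested), i.e. March 17, 2000; March 14, 2000 is 3 days before the earliest permitted date.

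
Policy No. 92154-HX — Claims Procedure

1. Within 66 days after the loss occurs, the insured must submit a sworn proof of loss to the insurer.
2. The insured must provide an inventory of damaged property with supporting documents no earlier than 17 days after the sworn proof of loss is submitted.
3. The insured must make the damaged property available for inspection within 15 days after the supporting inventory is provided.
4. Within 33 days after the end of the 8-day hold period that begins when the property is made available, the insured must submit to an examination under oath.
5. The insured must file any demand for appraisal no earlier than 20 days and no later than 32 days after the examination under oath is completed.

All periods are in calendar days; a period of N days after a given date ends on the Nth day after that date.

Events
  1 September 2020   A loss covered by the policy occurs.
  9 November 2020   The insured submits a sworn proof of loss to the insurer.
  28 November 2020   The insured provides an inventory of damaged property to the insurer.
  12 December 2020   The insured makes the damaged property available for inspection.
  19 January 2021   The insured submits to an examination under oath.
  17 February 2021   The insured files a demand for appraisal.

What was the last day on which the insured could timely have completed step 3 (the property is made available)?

13 December 2020

Step 3 runs from 28 November 2020, when the supporting inventory is provided. 15 days after 28 November 2020 is 13 December 2020.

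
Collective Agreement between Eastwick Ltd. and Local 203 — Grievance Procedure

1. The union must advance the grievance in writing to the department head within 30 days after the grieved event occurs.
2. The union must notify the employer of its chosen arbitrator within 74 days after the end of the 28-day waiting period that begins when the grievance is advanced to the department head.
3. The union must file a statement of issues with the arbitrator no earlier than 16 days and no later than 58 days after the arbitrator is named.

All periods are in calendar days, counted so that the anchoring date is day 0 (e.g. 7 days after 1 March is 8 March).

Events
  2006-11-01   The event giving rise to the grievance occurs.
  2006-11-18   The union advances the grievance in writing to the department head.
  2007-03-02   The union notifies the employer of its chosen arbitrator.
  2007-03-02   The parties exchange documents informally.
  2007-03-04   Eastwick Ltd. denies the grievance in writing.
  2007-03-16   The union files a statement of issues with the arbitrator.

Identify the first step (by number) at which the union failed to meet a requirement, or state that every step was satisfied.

Step 2

Step 1 — counting 30 days from 2006-11-01 (when the grieved event occurs) gives a deadline of 2006-12-01; done 2006-11-18 — timely.
Step 2 — counting 74 days from 2006-12-16 (end of the 28-day waiting period, which began when the grievance is advanced to the department head on 2006-11-18) gives a deadline of 2007-02-28; done 2007-03-02 — 2 days late.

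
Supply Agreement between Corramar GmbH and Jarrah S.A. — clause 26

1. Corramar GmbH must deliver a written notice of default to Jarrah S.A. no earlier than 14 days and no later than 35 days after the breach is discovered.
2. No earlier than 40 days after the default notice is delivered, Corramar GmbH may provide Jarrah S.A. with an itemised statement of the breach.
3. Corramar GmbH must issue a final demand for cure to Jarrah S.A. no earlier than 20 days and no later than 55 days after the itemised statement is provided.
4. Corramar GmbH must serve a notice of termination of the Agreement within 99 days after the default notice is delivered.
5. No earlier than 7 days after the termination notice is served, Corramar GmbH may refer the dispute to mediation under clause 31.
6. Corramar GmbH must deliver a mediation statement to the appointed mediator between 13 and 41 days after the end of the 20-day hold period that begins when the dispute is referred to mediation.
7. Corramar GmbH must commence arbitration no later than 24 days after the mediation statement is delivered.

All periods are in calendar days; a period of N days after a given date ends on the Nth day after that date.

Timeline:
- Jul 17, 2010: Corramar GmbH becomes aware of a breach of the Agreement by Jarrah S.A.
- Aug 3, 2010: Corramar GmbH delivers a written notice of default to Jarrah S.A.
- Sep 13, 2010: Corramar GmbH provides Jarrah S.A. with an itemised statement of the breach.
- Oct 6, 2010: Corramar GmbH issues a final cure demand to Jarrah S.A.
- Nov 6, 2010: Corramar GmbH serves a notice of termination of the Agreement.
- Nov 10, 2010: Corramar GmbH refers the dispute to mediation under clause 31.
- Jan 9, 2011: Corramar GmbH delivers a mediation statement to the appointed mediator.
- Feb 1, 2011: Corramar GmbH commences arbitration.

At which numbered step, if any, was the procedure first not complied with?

(1) the permitted window runs from Jul 17, 2010 + 14 = Jul 31, 2010 to Jul 17, 2010 + 35 = Aug 21, 2010; Aug 3, 2010 falls inside that range.
(2) permitted from Aug 3, 2010 + 40 days = Sep 12, 2010 onward; done Sep 13, 2010, after the minimum wait.
(3) the permitted window runs from Sep 13, 2010 + 20 = Oct 3, 2010 to Sep 13, 2010 + 55 = Nov 7, 2010; done Oct 6, 2010, which is between those dates.
(4) due by Aug 3, 2010 + 99 days = Nov 10, 2010; Nov 6, 2010 is within that limit.
(5) permitted from Nov 6, 2010 + 7 days = Nov 13, 2010 onward; acted on Nov 10, 2010, 3 days prematurely.

Step 5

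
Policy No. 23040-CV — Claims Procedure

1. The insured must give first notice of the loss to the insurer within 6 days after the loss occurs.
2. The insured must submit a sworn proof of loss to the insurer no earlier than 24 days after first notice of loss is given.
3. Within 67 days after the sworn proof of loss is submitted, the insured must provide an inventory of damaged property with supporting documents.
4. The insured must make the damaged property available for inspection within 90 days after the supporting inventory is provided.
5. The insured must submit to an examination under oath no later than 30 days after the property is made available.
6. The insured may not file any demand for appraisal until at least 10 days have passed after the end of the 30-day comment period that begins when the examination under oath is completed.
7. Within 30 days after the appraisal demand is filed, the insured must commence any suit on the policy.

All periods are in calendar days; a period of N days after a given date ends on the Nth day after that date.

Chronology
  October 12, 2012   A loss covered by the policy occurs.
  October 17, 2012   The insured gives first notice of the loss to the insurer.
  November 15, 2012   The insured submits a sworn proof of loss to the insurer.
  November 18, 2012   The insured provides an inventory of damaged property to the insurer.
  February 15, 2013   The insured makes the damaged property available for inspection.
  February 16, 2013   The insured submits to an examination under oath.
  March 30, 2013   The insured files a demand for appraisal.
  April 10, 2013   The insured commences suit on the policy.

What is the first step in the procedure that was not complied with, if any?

Step 1: 6 days after October 12, 2012 (when the loss occurs) is October 18, 2012; completed October 17, 2012, before the deadline.
Step 2: the earliest permitted date is 24 days after October 17, 2012 (when first notice of loss is given), i.e. November 10, 2012; done November 15, 2012, after the minimum wait.
Step 3: 67 days after November 15, 2012 (when the sworn proof of loss is submitted) is January 21, 2013; November 18, 2012 is within that limit.
Step 4: 90 days after November 18, 2012 (when the supporting inventory is provided) is February 16, 2013; February 15, 2013 is within that limit.
Step 5: 30 days after February 15, 2013 (when the property is made available) is March 17, 2013; completed February 16, 2013, before the deadline.
Step 6: the earliest permitted date is 10 days after March 18, 2013 (end of the 30-day comment period, which began when the examination under oath is completed on February 16, 2013), i.e. March 28, 2013; March 30, 2013 is on or after that date.
Step 7: 30 days after March 30, 2013 (when the appraisal demand is filed) is April 29, 2013; completed April 10, 2013, before the deadline.

None — every step was satisfied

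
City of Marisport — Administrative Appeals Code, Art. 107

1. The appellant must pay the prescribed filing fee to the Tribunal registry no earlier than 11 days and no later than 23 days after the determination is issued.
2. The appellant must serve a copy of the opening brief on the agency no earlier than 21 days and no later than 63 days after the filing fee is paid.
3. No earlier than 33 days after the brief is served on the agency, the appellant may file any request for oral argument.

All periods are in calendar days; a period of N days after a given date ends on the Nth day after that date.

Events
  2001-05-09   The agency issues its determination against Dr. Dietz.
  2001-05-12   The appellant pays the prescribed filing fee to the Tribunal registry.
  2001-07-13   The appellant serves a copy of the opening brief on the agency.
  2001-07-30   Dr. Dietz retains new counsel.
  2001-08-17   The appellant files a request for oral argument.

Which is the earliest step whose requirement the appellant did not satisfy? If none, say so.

Step 1 — 11 and 23 days from 2001-05-09 (when the determination is issued) are 2001-05-20 and 2001-06-01 respectively; done 2001-05-12 — 8 days before the window opened.
Later steps need not be reached.

Step 1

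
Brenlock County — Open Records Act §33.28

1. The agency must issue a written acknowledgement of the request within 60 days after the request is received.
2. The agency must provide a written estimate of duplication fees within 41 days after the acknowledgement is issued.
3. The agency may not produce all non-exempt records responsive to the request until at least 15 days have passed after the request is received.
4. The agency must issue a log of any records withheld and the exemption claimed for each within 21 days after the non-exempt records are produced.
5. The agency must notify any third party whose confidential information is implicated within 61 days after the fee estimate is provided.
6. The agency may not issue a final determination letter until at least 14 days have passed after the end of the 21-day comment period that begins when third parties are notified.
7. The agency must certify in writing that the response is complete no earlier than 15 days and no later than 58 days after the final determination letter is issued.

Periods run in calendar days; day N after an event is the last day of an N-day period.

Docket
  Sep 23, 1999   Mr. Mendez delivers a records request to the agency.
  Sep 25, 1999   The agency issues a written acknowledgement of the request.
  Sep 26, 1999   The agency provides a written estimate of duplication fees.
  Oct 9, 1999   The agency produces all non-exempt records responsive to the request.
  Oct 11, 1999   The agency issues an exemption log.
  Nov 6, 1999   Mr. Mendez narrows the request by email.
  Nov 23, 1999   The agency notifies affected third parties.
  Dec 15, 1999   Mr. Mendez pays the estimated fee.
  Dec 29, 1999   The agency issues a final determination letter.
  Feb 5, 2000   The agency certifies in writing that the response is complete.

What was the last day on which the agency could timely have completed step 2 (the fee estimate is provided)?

Step 2 runs from Sep 25, 1999, when the acknowledgement is issued. 41 days after Sep 25, 1999 is Nov 5, 1999.

Nov 5, 1999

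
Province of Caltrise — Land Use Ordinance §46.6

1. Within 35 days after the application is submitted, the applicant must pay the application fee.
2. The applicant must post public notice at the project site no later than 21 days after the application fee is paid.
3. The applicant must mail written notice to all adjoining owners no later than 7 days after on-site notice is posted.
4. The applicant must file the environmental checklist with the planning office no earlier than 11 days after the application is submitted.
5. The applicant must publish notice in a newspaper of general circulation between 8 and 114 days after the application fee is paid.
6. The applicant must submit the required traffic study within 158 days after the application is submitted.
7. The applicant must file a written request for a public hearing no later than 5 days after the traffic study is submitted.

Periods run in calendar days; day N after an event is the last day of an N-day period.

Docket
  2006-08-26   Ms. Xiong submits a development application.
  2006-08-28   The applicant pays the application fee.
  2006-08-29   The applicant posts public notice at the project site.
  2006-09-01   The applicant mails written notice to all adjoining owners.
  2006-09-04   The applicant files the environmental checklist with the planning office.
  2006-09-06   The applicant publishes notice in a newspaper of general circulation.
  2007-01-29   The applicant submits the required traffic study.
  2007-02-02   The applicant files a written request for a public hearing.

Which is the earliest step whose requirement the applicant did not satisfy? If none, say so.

Step 4

Step 1 — counting 35 days from 2006-08-26 (when the application is submitted) gives a deadline of 2006-09-30; 2006-08-28 is within that limit.
Step 2 — counting 21 days from 2006-08-28 (when the application fee is paid) gives a deadline of 2006-09-18; 2006-08-29 is within that limit.
Step 3 — counting 7 days from 2006-08-29 (when on-site notice is posted) gives a deadline of 2006-09-05; 2006-09-01 is within that limit.
Step 4 — must wait 11 days from 2006-08-26 (when the application is submitted), so not before 2006-09-06; 2006-09-04 is 2 days before the earliest permitted date.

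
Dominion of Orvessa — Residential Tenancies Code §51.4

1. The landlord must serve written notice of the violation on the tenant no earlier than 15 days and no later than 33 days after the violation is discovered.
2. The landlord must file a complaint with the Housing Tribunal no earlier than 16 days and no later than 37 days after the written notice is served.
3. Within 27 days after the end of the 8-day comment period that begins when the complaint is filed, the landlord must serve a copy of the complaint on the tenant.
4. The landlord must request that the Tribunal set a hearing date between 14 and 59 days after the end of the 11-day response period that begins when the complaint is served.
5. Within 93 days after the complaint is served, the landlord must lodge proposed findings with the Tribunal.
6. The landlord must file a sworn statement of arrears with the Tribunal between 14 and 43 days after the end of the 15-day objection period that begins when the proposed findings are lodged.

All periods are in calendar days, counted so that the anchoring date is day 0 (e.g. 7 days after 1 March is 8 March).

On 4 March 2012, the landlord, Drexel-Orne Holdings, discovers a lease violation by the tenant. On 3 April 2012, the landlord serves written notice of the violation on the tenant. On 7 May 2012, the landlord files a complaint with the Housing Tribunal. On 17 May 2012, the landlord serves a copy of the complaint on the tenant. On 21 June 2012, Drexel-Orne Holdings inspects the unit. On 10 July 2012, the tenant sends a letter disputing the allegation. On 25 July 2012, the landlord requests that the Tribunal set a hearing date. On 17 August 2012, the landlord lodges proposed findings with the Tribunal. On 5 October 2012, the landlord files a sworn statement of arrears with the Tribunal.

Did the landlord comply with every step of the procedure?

(1) the permitted window runs from 4 March 2012 + 15 = 19 March 2012 to 4 March 2012 + 33 = 6 April 2012; 3 April 2012 falls inside that range.
(2) the permitted window runs from 3 April 2012 + 16 = 19 April 2012 to 3 April 2012 + 37 = 10 May 2012; done 7 May 2012, which is between those dates.
(3) due by 15 May 2012 + 27 days = 11 June 2012; 17 May 2012 is within that limit.
(4) the permitted window runs from 28 May 2012 + 14 = 11 June 2012 to 28 May 2012 + 59 = 26 July 2012; 25 July 2012 falls inside that range.
(5) due by 17 May 2012 + 93 days = 18 August 2012; done 17 August 2012 — timely.
(6) the permitted window runs from 1 September 2012 + 14 = 15 September 2012 to 1 September 2012 + 43 = 14 October 2012; done 5 October 2012 — within the window.

Yes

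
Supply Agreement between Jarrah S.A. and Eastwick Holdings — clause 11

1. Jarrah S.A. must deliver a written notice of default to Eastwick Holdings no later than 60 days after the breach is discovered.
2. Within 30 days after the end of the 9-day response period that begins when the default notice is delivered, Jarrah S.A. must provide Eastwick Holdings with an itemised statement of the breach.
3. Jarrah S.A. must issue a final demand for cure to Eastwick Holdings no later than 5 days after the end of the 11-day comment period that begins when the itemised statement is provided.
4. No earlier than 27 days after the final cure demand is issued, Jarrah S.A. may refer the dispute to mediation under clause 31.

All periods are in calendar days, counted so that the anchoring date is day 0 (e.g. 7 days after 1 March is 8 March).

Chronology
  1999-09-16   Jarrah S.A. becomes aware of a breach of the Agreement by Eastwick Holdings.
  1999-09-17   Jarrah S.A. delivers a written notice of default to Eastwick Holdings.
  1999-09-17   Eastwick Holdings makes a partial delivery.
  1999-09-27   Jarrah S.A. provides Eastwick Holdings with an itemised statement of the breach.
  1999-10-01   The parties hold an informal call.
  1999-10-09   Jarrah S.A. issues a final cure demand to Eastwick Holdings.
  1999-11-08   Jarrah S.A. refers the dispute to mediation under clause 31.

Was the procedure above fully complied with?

Step 1 — counting 60 days from 1999-09-16 (when the breach is discovered) gives a deadline of 1999-11-15; completed 1999-09-17, before the deadline.
Step 2 — counting 30 days from 1999-09-26 (end of the 9-day response period, which began when the default notice is delivered on 1999-09-17) gives a deadline of 1999-10-26; 1999-09-27 is within that limit.
Step 3 — counting 5 days from 1999-10-08 (end of the 11-day comment period, which began when the itemised statement is provided on 1999-09-27) gives a deadline of 1999-10-13; 1999-10-09 is within that limit.
Step 4 — must wait 27 days from 1999-10-09 (when the final cure demand is issued), so not before 1999-11-05; 1999-11-08 is on or after that date.

Yes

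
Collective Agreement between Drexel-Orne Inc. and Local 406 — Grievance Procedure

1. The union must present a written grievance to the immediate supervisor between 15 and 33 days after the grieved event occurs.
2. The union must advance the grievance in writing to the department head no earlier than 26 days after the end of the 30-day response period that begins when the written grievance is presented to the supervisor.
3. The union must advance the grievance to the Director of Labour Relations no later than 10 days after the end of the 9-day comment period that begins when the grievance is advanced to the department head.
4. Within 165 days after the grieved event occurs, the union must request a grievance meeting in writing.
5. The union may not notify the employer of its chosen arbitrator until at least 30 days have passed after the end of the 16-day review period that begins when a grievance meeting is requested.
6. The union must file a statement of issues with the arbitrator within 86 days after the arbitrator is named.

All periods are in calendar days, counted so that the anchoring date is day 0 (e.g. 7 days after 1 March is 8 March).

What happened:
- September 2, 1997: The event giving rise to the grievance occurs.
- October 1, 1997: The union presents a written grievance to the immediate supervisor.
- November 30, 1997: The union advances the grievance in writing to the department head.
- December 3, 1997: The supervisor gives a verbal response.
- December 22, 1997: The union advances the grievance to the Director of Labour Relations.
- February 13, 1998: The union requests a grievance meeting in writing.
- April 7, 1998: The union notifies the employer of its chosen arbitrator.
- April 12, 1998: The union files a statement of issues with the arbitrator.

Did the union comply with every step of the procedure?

Step 1 — 15 and 33 days from September 2, 1997 (when the grieved event occurs) are September 17, 1997 and October 5, 1997 respectively; done October 1, 1997 — within the window.
Step 2 — must wait 26 days from October 31, 1997 (end of the 30-day response period, which began when the written grievance is presented to the supervisor on October 1, 1997), so not before November 26, 1997; done November 30, 1997, after the minimum wait.
Step 3 — counting 10 days from December 9, 1997 (end of the 9-day comment period, which began when the grievance is advanced to the department head on November 30, 1997) gives a deadline of December 19, 1997; December 22, 1997 misses that deadline by 3 days.
Later steps need not be reached.

No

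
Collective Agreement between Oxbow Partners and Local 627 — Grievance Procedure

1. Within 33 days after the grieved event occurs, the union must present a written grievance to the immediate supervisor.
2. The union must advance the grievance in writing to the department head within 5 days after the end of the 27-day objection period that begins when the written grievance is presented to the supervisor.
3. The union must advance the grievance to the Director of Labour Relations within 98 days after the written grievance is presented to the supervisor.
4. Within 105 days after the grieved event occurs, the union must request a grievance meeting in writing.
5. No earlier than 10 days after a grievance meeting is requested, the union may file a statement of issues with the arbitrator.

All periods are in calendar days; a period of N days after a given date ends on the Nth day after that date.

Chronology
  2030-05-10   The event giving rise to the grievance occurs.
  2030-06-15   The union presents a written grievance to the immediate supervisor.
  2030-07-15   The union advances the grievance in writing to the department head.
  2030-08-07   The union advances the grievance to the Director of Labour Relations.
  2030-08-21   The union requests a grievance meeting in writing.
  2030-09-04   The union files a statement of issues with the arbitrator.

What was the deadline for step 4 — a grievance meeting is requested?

Step 4 runs from 2030-05-10, when the grieved event occurs. 105 days after 2030-05-10 is 2030-08-23.

2030-08-23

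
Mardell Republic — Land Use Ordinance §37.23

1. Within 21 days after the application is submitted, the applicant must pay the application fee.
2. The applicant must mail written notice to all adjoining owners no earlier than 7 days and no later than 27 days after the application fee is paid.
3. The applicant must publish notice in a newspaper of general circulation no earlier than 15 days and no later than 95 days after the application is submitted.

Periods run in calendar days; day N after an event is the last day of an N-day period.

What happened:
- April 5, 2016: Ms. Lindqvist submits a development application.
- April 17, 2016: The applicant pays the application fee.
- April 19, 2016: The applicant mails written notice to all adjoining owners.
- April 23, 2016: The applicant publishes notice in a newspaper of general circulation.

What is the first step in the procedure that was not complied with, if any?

(1) due by April 5, 2016 + 21 days = April 26, 2016; April 17, 2016 is within that limit.
(2) the permitted window runs from April 17, 2016 + 7 = April 24, 2016 to April 17, 2016 + 27 = May 14, 2016; done April 19, 2016 — 5 days before the window opened.

Step 2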